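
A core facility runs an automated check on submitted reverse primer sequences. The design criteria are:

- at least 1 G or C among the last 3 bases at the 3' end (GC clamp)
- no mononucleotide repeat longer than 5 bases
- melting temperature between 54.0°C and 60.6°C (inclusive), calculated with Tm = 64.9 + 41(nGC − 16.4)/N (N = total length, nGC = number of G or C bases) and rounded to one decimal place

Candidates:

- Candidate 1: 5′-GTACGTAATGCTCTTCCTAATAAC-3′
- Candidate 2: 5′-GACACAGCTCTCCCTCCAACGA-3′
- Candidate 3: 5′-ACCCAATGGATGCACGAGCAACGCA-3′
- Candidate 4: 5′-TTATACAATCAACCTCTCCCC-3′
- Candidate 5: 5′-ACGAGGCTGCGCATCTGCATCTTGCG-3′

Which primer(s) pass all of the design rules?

Candidate 2 only.

Candidate 1 (24 nt, A=7 T=8 G=3 C=6): 3' end AAC has 1 G/C ✓; longest run = 2 ✓; Tm = 64.9 + 41·(9 − 16.4)/24 = 52.3°C, outside 54.0–60.6°C ✗ — fails.
Candidate 2 (22 nt, A=6 T=3 G=3 C=10): 3' end CGA has 2 G/C ✓; longest run = 3 ✓; Tm = 64.9 + 41·(13 − 16.4)/22 = 58.6°C ✓ — passes.
Candidate 3 (25 nt, A=9 T=2 G=6 C=8): 3' end GCA has 2 G/C ✓; longest run = 3 ✓; Tm = 64.9 + 41·(14 − 16.4)/25 = 61.0°C, outside 54.0–60.6°C ✗ — fails.
Candidate 4 (21 nt, A=6 T=6 G=0 C=9): 3' end CCC has 3 G/C ✓; longest run = 4 ✓; Tm = 64.9 + 41·(9 − 16.4)/21 = 50.5°C, outside 54.0–60.6°C ✗ — fails.
Candidate 5 (26 nt, A=4 T=6 G=8 C=8): 3' end GCG has 3 G/C ✓; longest run = 2 ✓; Tm = 64.9 + 41·(16 − 16.4)/26 = 64.3°C, outside 54.0–60.6°C ✗ — fails.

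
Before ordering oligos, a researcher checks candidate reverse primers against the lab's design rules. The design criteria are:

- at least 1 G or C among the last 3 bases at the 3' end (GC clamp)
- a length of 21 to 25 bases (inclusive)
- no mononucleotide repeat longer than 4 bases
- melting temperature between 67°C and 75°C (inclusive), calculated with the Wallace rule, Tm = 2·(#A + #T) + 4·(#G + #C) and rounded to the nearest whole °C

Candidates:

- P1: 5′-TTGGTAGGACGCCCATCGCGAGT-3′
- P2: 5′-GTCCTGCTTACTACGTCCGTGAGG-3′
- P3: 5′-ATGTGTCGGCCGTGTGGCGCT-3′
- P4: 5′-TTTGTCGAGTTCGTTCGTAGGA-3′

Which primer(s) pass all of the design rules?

P1 and P3.

P1 (23 nt, A=4 T=5 G=8 C=6): 3' end AGT has 1 G/C ✓; length 23 ✓; longest run = 3 ✓; Tm = 2·9 + 4·14 = 74°C ✓ — passes.
P2 (24 nt, A=3 T=7 G=7 C=7): 3' end AGG has 2 G/C ✓; length 24 ✓; longest run = 2 ✓; Tm = 2·10 + 4·14 = 76°C, outside 67–75°C ✗ — fails.
P3 (21 nt, A=1 T=6 G=9 C=5): 3' end GCT has 2 G/C ✓; length 21 ✓; longest run = 2 ✓; Tm = 2·7 + 4·14 = 70°C ✓ — passes.
P4 (22 nt, A=3 T=9 G=7 C=3): 3' end GGA has 2 G/C ✓; length 22 ✓; longest run = 3 ✓; Tm = 2·12 + 4·10 = 64°C, outside 67–75°C ✗ — fails.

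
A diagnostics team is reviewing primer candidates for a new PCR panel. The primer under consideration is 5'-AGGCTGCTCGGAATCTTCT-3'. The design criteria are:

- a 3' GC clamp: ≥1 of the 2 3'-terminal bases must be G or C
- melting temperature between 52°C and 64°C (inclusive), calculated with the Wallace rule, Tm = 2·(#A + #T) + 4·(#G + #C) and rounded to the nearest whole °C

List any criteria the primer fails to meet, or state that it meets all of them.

Meets all criteria.

Base counts: A=3, T=6, G=5, C=5 (length 19).
GC clamp: 3' end CT has 1 G/C ✓
Tm: Tm = 2·9 + 4·10 = 58°C ✓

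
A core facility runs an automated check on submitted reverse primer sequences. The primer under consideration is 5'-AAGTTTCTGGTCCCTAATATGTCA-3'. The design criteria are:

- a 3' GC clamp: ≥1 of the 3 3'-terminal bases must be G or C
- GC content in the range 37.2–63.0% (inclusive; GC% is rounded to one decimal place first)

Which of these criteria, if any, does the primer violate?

Meets all criteria.

Base counts: A=6, T=9, G=4, C=5 (length 24).
GC clamp: 3' end TCA has 1 G/C ✓
GC content: GC 9/24 = 37.5% ✓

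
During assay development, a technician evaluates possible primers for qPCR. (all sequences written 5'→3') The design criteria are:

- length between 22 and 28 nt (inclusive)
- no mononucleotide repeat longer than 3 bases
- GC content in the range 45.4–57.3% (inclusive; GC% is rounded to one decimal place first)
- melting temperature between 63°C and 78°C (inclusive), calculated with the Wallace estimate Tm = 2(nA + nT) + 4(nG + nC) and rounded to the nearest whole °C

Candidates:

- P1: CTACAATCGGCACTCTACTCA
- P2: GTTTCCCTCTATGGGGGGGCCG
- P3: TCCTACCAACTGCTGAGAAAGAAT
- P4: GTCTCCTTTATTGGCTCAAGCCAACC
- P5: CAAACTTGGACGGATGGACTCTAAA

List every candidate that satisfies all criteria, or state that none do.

P1 (21 nt, A=6 T=5 G=2 C=8): length 21, outside 22–28 ✗; longest run = 2 ✓; GC 10/21 = 47.6% ✓; Tm = 2·11 + 4·10 = 62°C, outside 63–78°C ✗ — fails.
P2 (22 nt, A=1 T=6 G=9 C=6): length 22 ✓; longest run = 7, exceeds 3 ✗; GC 15/22 = 68.2%, outside 45.4–57.3% ✗; Tm = 2·7 + 4·15 = 74°C ✓ — fails.
P3 (24 nt, A=9 T=5 G=4 C=6): length 24 ✓; longest run = 3 ✓; GC 10/24 = 41.7%, outside 45.4–57.3% ✗; Tm = 2·14 + 4·10 = 68°C ✓ — fails.
P4 (26 nt, A=5 T=8 G=4 C=9): length 26 ✓; longest run = 3 ✓; GC 13/26 = 50.0% ✓; Tm = 2·13 + 4·13 = 78°C ✓ — passes.
P5 (25 nt, A=9 T=5 G=6 C=5): length 25 ✓; longest run = 3 ✓; GC 11/25 = 44.0%, outside 45.4–57.3% ✗; Tm = 2·14 + 4·11 = 72°C ✓ — fails.

P4 only.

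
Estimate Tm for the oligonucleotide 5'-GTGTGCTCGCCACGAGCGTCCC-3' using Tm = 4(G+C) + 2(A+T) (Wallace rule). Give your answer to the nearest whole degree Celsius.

Base counts: A=2, T=4, G=7, C=9 (length 22).
Tm = 2·(2+4) + 4·(7+9) = 2·6 + 4·16 = 12 + 64 = 76°C.

76°C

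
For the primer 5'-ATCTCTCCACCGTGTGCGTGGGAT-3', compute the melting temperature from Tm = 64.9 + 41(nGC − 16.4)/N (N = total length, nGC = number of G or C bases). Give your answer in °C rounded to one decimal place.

60.8°C

Base counts: A=3, T=7, G=7, C=7; G+C = 14, N = 24.
Tm = 64.9 + 41·(14 − 16.4)/24 = 64.9 + -98.40/24 = 60.8°C.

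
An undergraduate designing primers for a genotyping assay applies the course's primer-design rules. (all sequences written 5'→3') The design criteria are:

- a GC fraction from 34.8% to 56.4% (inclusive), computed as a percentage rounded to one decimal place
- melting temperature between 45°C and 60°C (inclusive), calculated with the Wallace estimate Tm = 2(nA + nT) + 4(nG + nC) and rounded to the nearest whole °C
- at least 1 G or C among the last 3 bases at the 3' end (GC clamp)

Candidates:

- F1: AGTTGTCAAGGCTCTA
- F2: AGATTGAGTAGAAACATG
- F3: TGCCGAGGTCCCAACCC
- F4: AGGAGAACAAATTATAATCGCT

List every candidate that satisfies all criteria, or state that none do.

F1 only.

F1 (16 nt, A=4 T=5 G=4 C=3): GC 7/16 = 43.8% ✓; Tm = 2·9 + 4·7 = 46°C ✓; 3' end CTA has 1 G/C ✓ — passes.
F2 (18 nt, A=8 T=4 G=5 C=1): GC 6/18 = 33.3%, outside 34.8–56.4% ✗; Tm = 2·12 + 4·6 = 48°C ✓; 3' end ATG has 1 G/C ✓ — fails.
F3 (17 nt, A=3 T=2 G=4 C=8): GC 12/17 = 70.6%, outside 34.8–56.4% ✗; Tm = 2·5 + 4·12 = 58°C ✓; 3' end CCC has 3 G/C ✓ — fails.
F4 (22 nt, A=10 T=5 G=4 C=3): GC 7/22 = 31.8%, outside 34.8–56.4% ✗; Tm = 2·15 + 4·7 = 58°C ✓; 3' end GCT has 2 G/C ✓ — fails.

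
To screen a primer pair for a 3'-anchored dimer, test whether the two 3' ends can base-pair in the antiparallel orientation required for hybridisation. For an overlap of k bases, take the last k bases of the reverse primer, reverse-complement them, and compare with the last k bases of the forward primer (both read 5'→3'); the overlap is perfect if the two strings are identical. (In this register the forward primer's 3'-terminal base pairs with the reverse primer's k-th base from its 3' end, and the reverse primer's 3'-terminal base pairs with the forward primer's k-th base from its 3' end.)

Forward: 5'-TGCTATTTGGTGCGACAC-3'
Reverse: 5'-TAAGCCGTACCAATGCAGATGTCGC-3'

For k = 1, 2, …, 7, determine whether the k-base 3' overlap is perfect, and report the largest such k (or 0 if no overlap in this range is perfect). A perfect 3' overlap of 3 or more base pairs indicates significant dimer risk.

Last 7 bases (5'→3') — forward …GCGACAC, reverse …ATGTCGC.
Reverse complement of the reverse primer's last 7 bases: GCGACAT; its first k bases are the reverse complement of the reverse primer's last k bases, so a perfect k-base overlap needs the forward primer's last k bases to equal them.
Comparing (forward last k vs required): k=1: C vs G ✗; k=2: AC vs GC ✗; k=3: CAC vs GCG ✗; k=4: ACAC vs GCGA ✗; k=5: GACAC vs GCGAC ✗; k=6: CGACAC vs GCGACA ✗; k=7: GCGACAC vs GCGACAT ✗.
No overlap length from 1 to 7 is perfect, so the longest perfect 3' overlap is 0.

Longest perfect overlap: 0 complementary base pairs; below the dimer-risk threshold (threshold 3).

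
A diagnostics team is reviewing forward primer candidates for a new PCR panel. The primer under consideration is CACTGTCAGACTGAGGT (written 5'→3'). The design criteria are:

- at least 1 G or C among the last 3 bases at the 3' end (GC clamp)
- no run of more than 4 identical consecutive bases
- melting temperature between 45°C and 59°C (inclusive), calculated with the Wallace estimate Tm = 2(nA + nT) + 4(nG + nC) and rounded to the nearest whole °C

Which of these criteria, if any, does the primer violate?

Meets all criteria.

Base counts: A=4, T=4, G=5, C=4 (length 17).
GC clamp: 3' end GGT has 2 G/C ✓
homopolymer run: longest run = 2 ✓
Tm: Tm = 2·8 + 4·9 = 52°C ✓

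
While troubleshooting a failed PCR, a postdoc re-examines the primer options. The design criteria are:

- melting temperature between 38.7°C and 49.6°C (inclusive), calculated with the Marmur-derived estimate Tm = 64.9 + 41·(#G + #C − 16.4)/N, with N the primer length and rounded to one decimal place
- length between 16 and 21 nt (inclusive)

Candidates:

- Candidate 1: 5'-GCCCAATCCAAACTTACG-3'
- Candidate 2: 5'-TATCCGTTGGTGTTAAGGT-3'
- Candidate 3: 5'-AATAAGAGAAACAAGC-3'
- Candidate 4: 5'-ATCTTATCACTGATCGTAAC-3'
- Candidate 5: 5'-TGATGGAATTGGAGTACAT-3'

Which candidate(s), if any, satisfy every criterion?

Candidate 1, Candidate 2, Candidate 4 and Candidate 5.

Candidate 1 (18 nt, A=6 T=3 G=2 C=7): Tm = 64.9 + 41·(9 − 16.4)/18 = 48.0°C ✓; length 18 ✓ — passes.
Candidate 2 (19 nt, A=3 T=8 G=6 C=2): Tm = 64.9 + 41·(8 − 16.4)/19 = 46.8°C ✓; length 19 ✓ — passes.
Candidate 3 (16 nt, A=10 T=1 G=3 C=2): Tm = 64.9 + 41·(5 − 16.4)/16 = 35.7°C, outside 38.7–49.6°C ✗; length 16 ✓ — fails.
Candidate 4 (20 nt, A=6 T=7 G=2 C=5): Tm = 64.9 + 41·(7 − 16.4)/20 = 45.6°C ✓; length 20 ✓ — passes.
Candidate 5 (19 nt, A=6 T=6 G=6 C=1): Tm = 64.9 + 41·(7 − 16.4)/19 = 44.6°C ✓; length 19 ✓ — passes.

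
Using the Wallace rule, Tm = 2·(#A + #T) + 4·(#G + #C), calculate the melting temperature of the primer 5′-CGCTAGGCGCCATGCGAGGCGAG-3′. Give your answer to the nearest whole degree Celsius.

Base counts: A=4, T=2, G=10, C=7 (length 23).
Tm = 2·(4+2) + 4·(10+7) = 2·6 + 4·17 = 12 + 68 = 80°C.

80°C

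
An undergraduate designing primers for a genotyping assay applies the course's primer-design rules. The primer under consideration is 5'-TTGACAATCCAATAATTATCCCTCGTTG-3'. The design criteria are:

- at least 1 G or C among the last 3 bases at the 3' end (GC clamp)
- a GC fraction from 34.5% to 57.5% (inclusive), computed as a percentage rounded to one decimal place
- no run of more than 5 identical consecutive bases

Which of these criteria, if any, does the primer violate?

Meets all criteria.

Base counts: A=8, T=10, G=3, C=7 (length 28).
GC clamp: 3' end TTG has 1 G/C ✓
GC content: GC 10/28 = 35.7% ✓
homopolymer run: longest run = 3 ✓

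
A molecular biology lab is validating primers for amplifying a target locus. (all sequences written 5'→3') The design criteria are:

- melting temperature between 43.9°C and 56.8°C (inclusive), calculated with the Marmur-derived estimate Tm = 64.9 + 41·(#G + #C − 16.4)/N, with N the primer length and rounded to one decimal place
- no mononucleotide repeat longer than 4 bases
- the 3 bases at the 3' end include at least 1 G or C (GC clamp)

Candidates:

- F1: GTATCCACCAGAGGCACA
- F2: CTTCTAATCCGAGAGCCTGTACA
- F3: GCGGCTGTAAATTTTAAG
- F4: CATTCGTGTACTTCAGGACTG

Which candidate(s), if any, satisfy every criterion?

F1, F2 and F4.

F1 (18 nt, A=6 T=2 G=4 C=6): Tm = 64.9 + 41·(10 − 16.4)/18 = 50.3°C ✓; longest run = 2 ✓; 3' end ACA has 1 G/C ✓ — passes.
F2 (23 nt, A=6 T=6 G=4 C=7): Tm = 64.9 + 41·(11 − 16.4)/23 = 55.3°C ✓; longest run = 2 ✓; 3' end ACA has 1 G/C ✓ — passes.
F3 (18 nt, A=5 T=6 G=5 C=2): Tm = 64.9 + 41·(7 − 16.4)/18 = 43.5°C, outside 43.9–56.8°C ✗; longest run = 4 ✓; 3' end AAG has 1 G/C ✓ — fails.
F4 (21 nt, A=4 T=7 G=5 C=5): Tm = 64.9 + 41·(10 − 16.4)/21 = 52.4°C ✓; longest run = 2 ✓; 3' end CTG has 2 G/C ✓ — passes.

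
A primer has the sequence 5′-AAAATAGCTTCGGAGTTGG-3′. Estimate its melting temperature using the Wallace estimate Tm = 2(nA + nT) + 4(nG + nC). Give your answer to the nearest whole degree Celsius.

Base counts: A=6, T=5, G=6, C=2 (length 19).
Tm = 2·(6+5) + 4·(6+2) = 2·11 + 4·8 = 22 + 32 = 54°C.

54°C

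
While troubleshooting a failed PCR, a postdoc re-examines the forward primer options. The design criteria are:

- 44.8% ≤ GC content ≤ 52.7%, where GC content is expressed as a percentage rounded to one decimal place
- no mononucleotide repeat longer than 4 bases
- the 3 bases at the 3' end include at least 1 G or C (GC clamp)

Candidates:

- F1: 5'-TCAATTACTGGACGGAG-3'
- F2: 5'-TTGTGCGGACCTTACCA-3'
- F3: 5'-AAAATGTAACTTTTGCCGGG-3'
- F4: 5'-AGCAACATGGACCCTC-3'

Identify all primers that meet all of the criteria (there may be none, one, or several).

F1 (17 nt, A=5 T=4 G=5 C=3): GC 8/17 = 47.1% ✓; longest run = 2 ✓; 3' end GAG has 2 G/C ✓ — passes.
F2 (17 nt, A=3 T=5 G=4 C=5): GC 9/17 = 52.9%, outside 44.8–52.7% ✗; longest run = 2 ✓; 3' end CCA has 2 G/C ✓ — fails.
F3 (20 nt, A=6 T=6 G=5 C=3): GC 8/20 = 40.0%, outside 44.8–52.7% ✗; longest run = 4 ✓; 3' end GGG has 3 G/C ✓ — fails.
F4 (16 nt, A=5 T=2 G=3 C=6): GC 9/16 = 56.3%, outside 44.8–52.7% ✗; longest run = 3 ✓; 3' end CTC has 2 G/C ✓ — fails.

F1 only.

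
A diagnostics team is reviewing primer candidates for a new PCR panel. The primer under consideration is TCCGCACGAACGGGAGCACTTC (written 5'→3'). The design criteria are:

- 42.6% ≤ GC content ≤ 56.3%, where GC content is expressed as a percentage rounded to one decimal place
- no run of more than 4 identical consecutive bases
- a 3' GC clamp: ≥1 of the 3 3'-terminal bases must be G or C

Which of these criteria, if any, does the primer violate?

Base counts: A=5, T=3, G=6, C=8 (length 22).
GC content: GC 14/22 = 63.6%, outside 42.6–56.3% ✗
homopolymer run: longest run = 3 ✓
GC clamp: 3' end TTC has 1 G/C ✓

Fails: GC content.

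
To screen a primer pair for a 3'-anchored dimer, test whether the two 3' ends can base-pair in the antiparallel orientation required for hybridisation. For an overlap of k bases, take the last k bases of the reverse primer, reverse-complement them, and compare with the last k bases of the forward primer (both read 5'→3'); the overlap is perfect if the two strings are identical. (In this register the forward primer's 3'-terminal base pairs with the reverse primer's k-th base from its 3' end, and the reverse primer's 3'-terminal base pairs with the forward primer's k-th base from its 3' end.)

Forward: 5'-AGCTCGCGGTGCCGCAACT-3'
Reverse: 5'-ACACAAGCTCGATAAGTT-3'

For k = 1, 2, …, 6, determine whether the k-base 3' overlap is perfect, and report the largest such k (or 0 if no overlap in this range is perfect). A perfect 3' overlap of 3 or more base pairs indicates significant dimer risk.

Longest perfect overlap: 4 complementary base pairs; significant dimer risk (threshold 3).

Last 6 bases (5'→3') — forward …GCAACT, reverse …TAAGTT.
Reverse complement of the reverse primer's last 6 bases: AACTTA; its first k bases are the reverse complement of the reverse primer's last k bases, so a perfect k-base overlap needs the forward primer's last k bases to equal them.
Comparing (forward last k vs required): k=1: T vs A ✗; k=2: CT vs AA ✗; k=3: ACT vs AAC ✗; k=4: AACT vs AACT ✓; k=5: CAACT vs AACTT ✗; k=6: GCAACT vs AACTTA ✗.
Only k = 4 is perfect, so the longest perfect 3' overlap is 4.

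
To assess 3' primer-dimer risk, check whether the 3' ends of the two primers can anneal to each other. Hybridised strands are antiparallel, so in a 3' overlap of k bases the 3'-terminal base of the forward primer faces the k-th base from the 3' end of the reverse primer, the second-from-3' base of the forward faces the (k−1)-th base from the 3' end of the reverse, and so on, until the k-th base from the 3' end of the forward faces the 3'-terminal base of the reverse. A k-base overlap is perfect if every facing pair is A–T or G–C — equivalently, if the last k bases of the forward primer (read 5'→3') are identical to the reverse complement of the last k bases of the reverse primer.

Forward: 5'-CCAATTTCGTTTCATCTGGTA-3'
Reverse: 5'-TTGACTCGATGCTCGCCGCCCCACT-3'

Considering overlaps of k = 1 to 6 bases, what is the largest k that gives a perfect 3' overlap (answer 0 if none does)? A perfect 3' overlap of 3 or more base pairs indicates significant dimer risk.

Longest perfect overlap: 1 complementary base pair; below the dimer-risk threshold (threshold 3).

Last 6 bases (5'→3') — forward …CTGGTA, reverse …CCCACT.
Reverse complement of the reverse primer's last 6 bases: AGTGGG; its first k bases are the reverse complement of the reverse primer's last k bases, so a perfect k-base overlap needs the forward primer's last k bases to equal them.
Comparing (forward last k vs required): k=1: A vs A ✓; k=2: TA vs AG ✗; k=3: GTA vs AGT ✗; k=4: GGTA vs AGTG ✗; k=5: TGGTA vs AGTGG ✗; k=6: CTGGTA vs AGTGGG ✗.
Only k = 1 is perfect, so the longest perfect 3' overlap is 1.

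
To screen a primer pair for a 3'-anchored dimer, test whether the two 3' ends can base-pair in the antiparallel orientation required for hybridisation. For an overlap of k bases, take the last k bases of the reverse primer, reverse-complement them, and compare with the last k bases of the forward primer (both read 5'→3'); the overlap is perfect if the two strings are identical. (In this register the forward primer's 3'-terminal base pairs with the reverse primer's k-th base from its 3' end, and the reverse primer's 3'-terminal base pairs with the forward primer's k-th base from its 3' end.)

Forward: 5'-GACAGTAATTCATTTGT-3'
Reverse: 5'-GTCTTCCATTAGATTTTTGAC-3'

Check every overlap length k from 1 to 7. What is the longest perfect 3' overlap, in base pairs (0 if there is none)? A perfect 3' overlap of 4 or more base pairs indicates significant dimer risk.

Last 7 bases (5'→3') — forward …CATTTGT, reverse …TTTTGAC.
Reverse complement of the reverse primer's last 7 bases: GTCAAAA; its first k bases are the reverse complement of the reverse primer's last k bases, so a perfect k-base overlap needs the forward primer's last k bases to equal them.
Comparing (forward last k vs required): k=1: T vs G ✗; k=2: GT vs GT ✓; k=3: TGT vs GTC ✗; k=4: TTGT vs GTCA ✗; k=5: TTTGT vs GTCAA ✗; k=6: ATTTGT vs GTCAAA ✗; k=7: CATTTGT vs GTCAAAA ✗.
Only k = 2 is perfect, so the longest perfect 3' overlap is 2.

Longest perfect overlap: 2 complementary base pairs; below the dimer-risk threshold (threshold 4).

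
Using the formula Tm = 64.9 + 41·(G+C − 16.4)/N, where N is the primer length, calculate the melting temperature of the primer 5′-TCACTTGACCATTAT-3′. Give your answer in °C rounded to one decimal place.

Base counts: A=4, T=6, G=1, C=4; G+C = 5, N = 15.
Tm = 64.9 + 41·(5 − 16.4)/15 = 64.9 + -467.40/15 = 33.7°C.

33.7°C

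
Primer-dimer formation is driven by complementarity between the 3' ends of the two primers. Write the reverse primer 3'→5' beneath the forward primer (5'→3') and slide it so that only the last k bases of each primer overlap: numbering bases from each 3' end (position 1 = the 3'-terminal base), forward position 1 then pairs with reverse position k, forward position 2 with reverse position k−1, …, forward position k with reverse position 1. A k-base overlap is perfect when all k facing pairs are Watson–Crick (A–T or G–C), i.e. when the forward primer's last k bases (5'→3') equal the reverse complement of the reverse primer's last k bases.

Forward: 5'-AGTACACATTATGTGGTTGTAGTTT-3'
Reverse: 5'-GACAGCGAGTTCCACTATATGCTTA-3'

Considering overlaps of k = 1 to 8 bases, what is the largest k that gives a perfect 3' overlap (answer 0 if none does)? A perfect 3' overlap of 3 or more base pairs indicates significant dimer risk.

Longest perfect overlap: 1 complementary base pair; below the dimer-risk threshold (threshold 3).

Last 8 bases (5'→3') — forward …TGTAGTTT, reverse …TATGCTTA.
Reverse complement of the reverse primer's last 8 bases: TAAGCATA; its first k bases are the reverse complement of the reverse primer's last k bases, so a perfect k-base overlap needs the forward primer's last k bases to equal them.
Comparing (forward last k vs required): k=1: T vs T ✓; k=2: TT vs TA ✗; k=3: TTT vs TAA ✗; k=4: GTTT vs TAAG ✗; k=5: AGTTT vs TAAGC ✗; k=6: TAGTTT vs TAAGCA ✗; k=7: GTAGTTT vs TAAGCAT ✗; k=8: TGTAGTTT vs TAAGCATA ✗.
Only k = 1 is perfect, so the longest perfect 3' overlap is 1.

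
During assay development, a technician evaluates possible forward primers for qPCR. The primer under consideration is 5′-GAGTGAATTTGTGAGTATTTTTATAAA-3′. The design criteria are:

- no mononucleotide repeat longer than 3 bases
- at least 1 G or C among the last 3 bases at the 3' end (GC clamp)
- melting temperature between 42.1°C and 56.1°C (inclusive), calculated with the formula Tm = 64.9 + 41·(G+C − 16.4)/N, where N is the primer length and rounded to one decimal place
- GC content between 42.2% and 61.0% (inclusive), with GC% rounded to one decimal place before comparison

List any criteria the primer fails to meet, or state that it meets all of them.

Base counts: A=9, T=12, G=6, C=0 (length 27).
homopolymer run: longest run = 5, exceeds 3 ✗
GC clamp: 3' end AAA has 0 G/C, need ≥1 ✗
Tm: Tm = 64.9 + 41·(6 − 16.4)/27 = 49.1°C ✓
GC content: GC 6/27 = 22.2%, outside 42.2–61.0% ✗

Fails: homopolymer run, GC clamp, GC content.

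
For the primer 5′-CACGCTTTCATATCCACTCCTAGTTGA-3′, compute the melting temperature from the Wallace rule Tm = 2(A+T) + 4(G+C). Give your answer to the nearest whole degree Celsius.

Base counts: A=6, T=9, G=3, C=9 (length 27).
Tm = 2·(6+9) + 4·(3+9) = 2·15 + 4·12 = 30 + 48 = 78°C.

78°C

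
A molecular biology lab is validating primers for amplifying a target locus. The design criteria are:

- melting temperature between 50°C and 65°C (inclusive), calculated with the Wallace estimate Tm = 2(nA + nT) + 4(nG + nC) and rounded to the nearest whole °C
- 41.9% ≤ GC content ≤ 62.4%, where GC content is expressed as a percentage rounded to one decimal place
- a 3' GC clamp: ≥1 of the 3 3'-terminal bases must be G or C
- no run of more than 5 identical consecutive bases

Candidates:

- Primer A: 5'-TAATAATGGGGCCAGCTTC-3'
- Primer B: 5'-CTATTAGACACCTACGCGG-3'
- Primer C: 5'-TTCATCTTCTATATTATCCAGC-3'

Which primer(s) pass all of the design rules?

Primer A and Primer B.

Primer A (19 nt, A=5 T=5 G=5 C=4): Tm = 2·10 + 4·9 = 56°C ✓; GC 9/19 = 47.4% ✓; 3' end TTC has 1 G/C ✓; longest run = 4 ✓ — passes.
Primer B (19 nt, A=5 T=4 G=4 C=6): Tm = 2·9 + 4·10 = 58°C ✓; GC 10/19 = 52.6% ✓; 3' end CGG has 3 G/C ✓; longest run = 2 ✓ — passes.
Primer C (22 nt, A=5 T=10 G=1 C=6): Tm = 2·15 + 4·7 = 58°C ✓; GC 7/22 = 31.8%, outside 41.9–62.4% ✗; 3' end AGC has 2 G/C ✓; longest run = 2 ✓ — fails.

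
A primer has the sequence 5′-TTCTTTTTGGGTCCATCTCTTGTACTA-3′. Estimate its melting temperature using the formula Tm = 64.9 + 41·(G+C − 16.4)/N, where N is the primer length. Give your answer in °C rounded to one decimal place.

55.2°C

Base counts: A=3, T=14, G=4, C=6; G+C = 10, N = 27.
Tm = 64.9 + 41·(10 − 16.4)/27 = 64.9 + -262.40/27 = 55.2°C.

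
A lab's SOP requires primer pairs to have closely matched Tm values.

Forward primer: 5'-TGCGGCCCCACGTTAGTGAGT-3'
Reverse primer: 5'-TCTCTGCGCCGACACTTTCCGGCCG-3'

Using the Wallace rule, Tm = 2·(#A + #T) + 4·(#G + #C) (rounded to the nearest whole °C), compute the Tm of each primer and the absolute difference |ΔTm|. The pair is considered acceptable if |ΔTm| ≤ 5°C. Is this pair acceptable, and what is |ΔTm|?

|ΔTm| = 16°C; the pair is not acceptable.

Forward: A=3 T=5 G=7 C=6 → Tm = 2·8 + 4·13 = 68°C.
Reverse: A=2 T=6 G=6 C=11 → Tm = 2·8 + 4·17 = 84°C.
|ΔTm| = |68 − 84| = 16°C, > 5°C.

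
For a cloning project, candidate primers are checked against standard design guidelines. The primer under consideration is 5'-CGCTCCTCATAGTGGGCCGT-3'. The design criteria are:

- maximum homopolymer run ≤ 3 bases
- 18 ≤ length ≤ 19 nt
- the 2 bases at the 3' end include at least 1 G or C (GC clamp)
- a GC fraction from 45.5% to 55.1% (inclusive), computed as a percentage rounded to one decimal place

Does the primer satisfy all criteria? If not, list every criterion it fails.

Base counts: A=2, T=5, G=6, C=7 (length 20).
homopolymer run: longest run = 3 ✓
length: length 20, outside 18–19 ✗
GC clamp: 3' end GT has 1 G/C ✓
GC content: GC 13/20 = 65.0%, outside 45.5–55.1% ✗

Fails: length, GC content.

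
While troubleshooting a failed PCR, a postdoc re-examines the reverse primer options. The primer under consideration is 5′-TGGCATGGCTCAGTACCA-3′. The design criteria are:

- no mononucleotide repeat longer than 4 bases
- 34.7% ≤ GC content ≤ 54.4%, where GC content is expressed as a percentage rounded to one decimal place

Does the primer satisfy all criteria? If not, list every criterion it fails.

Base counts: A=4, T=4, G=5, C=5 (length 18).
homopolymer run: longest run = 2 ✓
GC content: GC 10/18 = 55.6%, outside 34.7–54.4% ✗

Fails: GC content.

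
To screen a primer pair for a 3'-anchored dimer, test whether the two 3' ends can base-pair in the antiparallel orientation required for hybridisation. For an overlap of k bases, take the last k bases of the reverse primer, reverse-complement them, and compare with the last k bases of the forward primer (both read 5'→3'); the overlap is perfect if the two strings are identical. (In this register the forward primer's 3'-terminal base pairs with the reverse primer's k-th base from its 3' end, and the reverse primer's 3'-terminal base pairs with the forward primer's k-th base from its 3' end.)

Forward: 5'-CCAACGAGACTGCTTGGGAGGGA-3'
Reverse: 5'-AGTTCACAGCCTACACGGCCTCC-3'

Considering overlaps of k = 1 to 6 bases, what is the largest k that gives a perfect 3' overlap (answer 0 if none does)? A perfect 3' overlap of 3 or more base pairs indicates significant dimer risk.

Longest perfect overlap: 3 complementary base pairs; significant dimer risk (threshold 3).

Last 6 bases (5'→3') — forward …GAGGGA, reverse …GCCTCC.
Reverse complement of the reverse primer's last 6 bases: GGAGGC; its first k bases are the reverse complement of the reverse primer's last k bases, so a perfect k-base overlap needs the forward primer's last k bases to equal them.
Comparing (forward last k vs required): k=1: A vs G ✗; k=2: GA vs GG ✗; k=3: GGA vs GGA ✓; k=4: GGGA vs GGAG ✗; k=5: AGGGA vs GGAGG ✗; k=6: GAGGGA vs GGAGGC ✗.
Only k = 3 is perfect, so the longest perfect 3' overlap is 3.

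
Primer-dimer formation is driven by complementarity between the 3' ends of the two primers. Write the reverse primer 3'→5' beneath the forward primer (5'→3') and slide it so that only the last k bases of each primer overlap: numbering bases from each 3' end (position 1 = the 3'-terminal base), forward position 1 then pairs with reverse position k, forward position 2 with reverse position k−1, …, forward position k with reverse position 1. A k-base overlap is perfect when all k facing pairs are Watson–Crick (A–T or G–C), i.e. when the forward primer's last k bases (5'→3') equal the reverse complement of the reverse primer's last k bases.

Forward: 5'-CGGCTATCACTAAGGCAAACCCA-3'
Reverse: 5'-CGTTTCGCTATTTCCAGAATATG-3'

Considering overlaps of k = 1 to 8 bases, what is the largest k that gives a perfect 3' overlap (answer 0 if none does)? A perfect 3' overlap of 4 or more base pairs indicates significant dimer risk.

Longest perfect overlap: 2 complementary base pairs; below the dimer-risk threshold (threshold 4).

Last 8 bases (5'→3') — forward …CAAACCCA, reverse …AGAATATG.
Reverse complement of the reverse primer's last 8 bases: CATATTCT; its first k bases are the reverse complement of the reverse primer's last k bases, so a perfect k-base overlap needs the forward primer's last k bases to equal them.
Comparing (forward last k vs required): k=1: A vs C ✗; k=2: CA vs CA ✓; k=3: CCA vs CAT ✗; k=4: CCCA vs CATA ✗; k=5: ACCCA vs CATAT ✗; k=6: AACCCA vs CATATT ✗; k=7: AAACCCA vs CATATTC ✗; k=8: CAAACCCA vs CATATTCT ✗.
Only k = 2 is perfect, so the longest perfect 3' overlap is 2.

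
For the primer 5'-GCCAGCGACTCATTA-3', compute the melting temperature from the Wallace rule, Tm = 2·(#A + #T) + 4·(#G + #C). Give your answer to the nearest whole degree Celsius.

Base counts: A=4, T=3, G=3, C=5 (length 15).
Tm = 2·(4+3) + 4·(3+5) = 2·7 + 4·8 = 14 + 32 = 46°C.

46°C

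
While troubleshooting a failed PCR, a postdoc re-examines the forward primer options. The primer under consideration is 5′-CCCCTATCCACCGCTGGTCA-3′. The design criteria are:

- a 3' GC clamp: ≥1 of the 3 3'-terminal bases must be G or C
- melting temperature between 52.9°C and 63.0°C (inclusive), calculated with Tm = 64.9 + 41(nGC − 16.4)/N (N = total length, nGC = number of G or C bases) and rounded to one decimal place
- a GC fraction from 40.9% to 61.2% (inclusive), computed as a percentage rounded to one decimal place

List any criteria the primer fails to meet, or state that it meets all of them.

Fails: GC content.

Base counts: A=3, T=4, G=3, C=10 (length 20).
GC clamp: 3' end TCA has 1 G/C ✓
Tm: Tm = 64.9 + 41·(13 − 16.4)/20 = 57.9°C ✓
GC content: GC 13/20 = 65.0%, outside 40.9–61.2% ✗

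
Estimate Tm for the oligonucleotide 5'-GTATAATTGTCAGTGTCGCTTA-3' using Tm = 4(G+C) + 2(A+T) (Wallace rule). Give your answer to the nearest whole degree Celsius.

60°C

Base counts: A=5, T=9, G=5, C=3 (length 22).
Tm = 2·(5+9) + 4·(5+3) = 2·14 + 4·8 = 28 + 32 = 60°C.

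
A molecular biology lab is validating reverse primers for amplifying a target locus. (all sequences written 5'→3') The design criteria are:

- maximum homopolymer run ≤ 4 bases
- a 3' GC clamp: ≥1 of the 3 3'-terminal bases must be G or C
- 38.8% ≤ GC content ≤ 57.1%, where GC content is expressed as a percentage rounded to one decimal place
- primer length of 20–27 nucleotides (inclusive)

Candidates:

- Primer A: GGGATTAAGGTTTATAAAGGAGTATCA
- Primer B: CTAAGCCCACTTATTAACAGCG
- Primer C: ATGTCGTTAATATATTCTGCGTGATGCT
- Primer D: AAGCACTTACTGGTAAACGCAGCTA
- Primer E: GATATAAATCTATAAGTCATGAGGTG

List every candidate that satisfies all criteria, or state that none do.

Primer B and Primer D.

Primer A (27 nt, A=10 T=8 G=8 C=1): longest run = 3 ✓; 3' end TCA has 1 G/C ✓; GC 9/27 = 33.3%, outside 38.8–57.1% ✗; length 27 ✓ — fails.
Primer B (22 nt, A=7 T=5 G=3 C=7): longest run = 3 ✓; 3' end GCG has 3 G/C ✓; GC 10/22 = 45.5% ✓; length 22 ✓ — passes.
Primer C (28 nt, A=6 T=12 G=6 C=4): longest run = 2 ✓; 3' end GCT has 2 G/C ✓; GC 10/28 = 35.7%, outside 38.8–57.1% ✗; length 28, outside 20–27 ✗ — fails.
Primer D (25 nt, A=9 T=5 G=5 C=6): longest run = 3 ✓; 3' end CTA has 1 G/C ✓; GC 11/25 = 44.0% ✓; length 25 ✓ — passes.
Primer E (26 nt, A=10 T=8 G=6 C=2): longest run = 3 ✓; 3' end GTG has 2 G/C ✓; GC 8/26 = 30.8%, outside 38.8–57.1% ✗; length 26 ✓ — fails.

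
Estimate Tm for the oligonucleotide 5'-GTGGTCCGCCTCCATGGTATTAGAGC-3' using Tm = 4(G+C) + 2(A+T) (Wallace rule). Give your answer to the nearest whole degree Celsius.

Base counts: A=4, T=7, G=8, C=7 (length 26).
Tm = 2·(4+7) + 4·(8+7) = 2·11 + 4·15 = 22 + 60 = 82°C.

82°C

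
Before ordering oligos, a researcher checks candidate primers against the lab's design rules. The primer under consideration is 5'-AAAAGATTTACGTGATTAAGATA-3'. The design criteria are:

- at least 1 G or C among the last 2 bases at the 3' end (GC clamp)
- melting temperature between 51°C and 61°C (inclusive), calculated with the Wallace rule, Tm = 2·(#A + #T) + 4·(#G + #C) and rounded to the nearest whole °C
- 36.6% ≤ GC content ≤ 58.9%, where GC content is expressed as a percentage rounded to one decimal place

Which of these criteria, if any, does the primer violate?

Base counts: A=11, T=7, G=4, C=1 (length 23).
GC clamp: 3' end TA has 0 G/C, need ≥1 ✗
Tm: Tm = 2·18 + 4·5 = 56°C ✓
GC content: GC 5/23 = 21.7%, outside 36.6–58.9% ✗

Fails: GC clamp, GC content.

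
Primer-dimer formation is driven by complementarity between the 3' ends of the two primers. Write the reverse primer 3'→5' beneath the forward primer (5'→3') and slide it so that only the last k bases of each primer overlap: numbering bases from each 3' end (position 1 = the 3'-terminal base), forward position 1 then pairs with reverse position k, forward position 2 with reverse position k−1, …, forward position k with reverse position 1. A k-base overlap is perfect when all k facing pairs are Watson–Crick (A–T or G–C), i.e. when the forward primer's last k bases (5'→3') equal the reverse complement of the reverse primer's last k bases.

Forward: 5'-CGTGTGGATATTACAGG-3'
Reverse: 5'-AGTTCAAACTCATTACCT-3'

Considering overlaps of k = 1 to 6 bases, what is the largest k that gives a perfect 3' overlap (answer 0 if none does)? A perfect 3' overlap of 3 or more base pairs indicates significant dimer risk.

Longest perfect overlap: 3 complementary base pairs; significant dimer risk (threshold 3).

Last 6 bases (5'→3') — forward …TACAGG, reverse …TTACCT.
Reverse complement of the reverse primer's last 6 bases: AGGTAA; its first k bases are the reverse complement of the reverse primer's last k bases, so a perfect k-base overlap needs the forward primer's last k bases to equal them.
Comparing (forward last k vs required): k=1: G vs A ✗; k=2: GG vs AG ✗; k=3: AGG vs AGG ✓; k=4: CAGG vs AGGT ✗; k=5: ACAGG vs AGGTA ✗; k=6: TACAGG vs AGGTAA ✗.
Only k = 3 is perfect, so the longest perfect 3' overlap is 3.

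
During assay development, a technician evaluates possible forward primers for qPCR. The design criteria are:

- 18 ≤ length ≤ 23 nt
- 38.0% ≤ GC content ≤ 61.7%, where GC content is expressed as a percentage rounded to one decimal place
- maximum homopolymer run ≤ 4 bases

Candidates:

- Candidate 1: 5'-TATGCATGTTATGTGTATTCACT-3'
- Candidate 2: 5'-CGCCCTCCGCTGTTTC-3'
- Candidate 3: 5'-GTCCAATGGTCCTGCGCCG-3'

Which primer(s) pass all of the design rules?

Candidate 1 (23 nt, A=5 T=11 G=4 C=3): length 23 ✓; GC 7/23 = 30.4%, outside 38.0–61.7% ✗; longest run = 2 ✓ — fails.
Candidate 2 (16 nt, A=0 T=5 G=3 C=8): length 16, outside 18–23 ✗; GC 11/16 = 68.8%, outside 38.0–61.7% ✗; longest run = 3 ✓ — fails.
Candidate 3 (19 nt, A=2 T=4 G=6 C=7): length 19 ✓; GC 13/19 = 68.4%, outside 38.0–61.7% ✗; longest run = 2 ✓ — fails.

None of the candidates satisfy all criteria.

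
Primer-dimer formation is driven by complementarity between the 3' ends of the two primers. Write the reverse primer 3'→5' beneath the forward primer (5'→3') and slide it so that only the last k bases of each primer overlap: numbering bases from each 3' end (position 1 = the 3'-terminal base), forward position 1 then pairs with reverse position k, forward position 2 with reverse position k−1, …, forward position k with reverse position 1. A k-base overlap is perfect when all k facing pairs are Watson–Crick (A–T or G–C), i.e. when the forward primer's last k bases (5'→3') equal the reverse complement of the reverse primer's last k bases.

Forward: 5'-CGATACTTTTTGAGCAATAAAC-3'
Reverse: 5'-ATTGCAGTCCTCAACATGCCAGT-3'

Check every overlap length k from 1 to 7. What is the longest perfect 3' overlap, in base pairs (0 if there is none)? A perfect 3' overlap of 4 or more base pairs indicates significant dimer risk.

Longest perfect overlap: 2 complementary base pairs; below the dimer-risk threshold (threshold 4).

Last 7 bases (5'→3') — forward …AATAAAC, reverse …TGCCAGT.
Reverse complement of the reverse primer's last 7 bases: ACTGGCA; its first k bases are the reverse complement of the reverse primer's last k bases, so a perfect k-base overlap needs the forward primer's last k bases to equal them.
Comparing (forward last k vs required): k=1: C vs A ✗; k=2: AC vs AC ✓; k=3: AAC vs ACT ✗; k=4: AAAC vs ACTG ✗; k=5: TAAAC vs ACTGG ✗; k=6: ATAAAC vs ACTGGC ✗; k=7: AATAAAC vs ACTGGCA ✗.
Only k = 2 is perfect, so the longest perfect 3' overlap is 2.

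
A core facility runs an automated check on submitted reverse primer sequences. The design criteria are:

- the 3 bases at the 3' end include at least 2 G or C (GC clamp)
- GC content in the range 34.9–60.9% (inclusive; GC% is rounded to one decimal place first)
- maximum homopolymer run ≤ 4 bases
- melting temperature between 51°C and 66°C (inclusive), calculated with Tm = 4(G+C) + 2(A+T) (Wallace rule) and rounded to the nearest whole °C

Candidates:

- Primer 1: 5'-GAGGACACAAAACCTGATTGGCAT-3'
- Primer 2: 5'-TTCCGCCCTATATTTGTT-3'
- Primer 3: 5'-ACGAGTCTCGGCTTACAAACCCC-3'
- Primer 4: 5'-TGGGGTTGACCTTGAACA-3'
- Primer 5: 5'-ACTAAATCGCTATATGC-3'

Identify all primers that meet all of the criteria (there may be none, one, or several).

Primer 1 (24 nt, A=9 T=4 G=6 C=5): 3' end CAT has 1 G/C, need ≥2 ✗; GC 11/24 = 45.8% ✓; longest run = 4 ✓; Tm = 2·13 + 4·11 = 70°C, outside 51–66°C ✗ — fails.
Primer 2 (18 nt, A=2 T=9 G=2 C=5): 3' end GTT has 1 G/C, need ≥2 ✗; GC 7/18 = 38.9% ✓; longest run = 3 ✓; Tm = 2·11 + 4·7 = 50°C, outside 51–66°C ✗ — fails.
Primer 3 (23 nt, A=6 T=4 G=4 C=9): 3' end CCC has 3 G/C ✓; GC 13/23 = 56.5% ✓; longest run = 4 ✓; Tm = 2·10 + 4·13 = 72°C, outside 51–66°C ✗ — fails.
Primer 4 (18 nt, A=4 T=5 G=6 C=3): 3' end ACA has 1 G/C, need ≥2 ✗; GC 9/18 = 50.0% ✓; longest run = 4 ✓; Tm = 2·9 + 4·9 = 54°C ✓ — fails.
Primer 5 (17 nt, A=6 T=5 G=2 C=4): 3' end TGC has 2 G/C ✓; GC 6/17 = 35.3% ✓; longest run = 3 ✓; Tm = 2·11 + 4·6 = 46°C, outside 51–66°C ✗ — fails.

None of the candidates satisfy all criteria.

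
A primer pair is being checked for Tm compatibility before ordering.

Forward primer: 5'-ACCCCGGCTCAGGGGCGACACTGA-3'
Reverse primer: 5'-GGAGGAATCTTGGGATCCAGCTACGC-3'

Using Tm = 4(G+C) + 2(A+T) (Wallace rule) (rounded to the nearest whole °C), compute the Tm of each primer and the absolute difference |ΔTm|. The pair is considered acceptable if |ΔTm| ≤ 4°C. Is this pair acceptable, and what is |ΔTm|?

|ΔTm| = 0°C; the pair is acceptable.

Forward: A=5 T=2 G=8 C=9 → Tm = 2·7 + 4·17 = 82°C.
Reverse: A=6 T=5 G=9 C=6 → Tm = 2·11 + 4·15 = 82°C.
|ΔTm| = |82 − 82| = 0°C, ≤ 4°C.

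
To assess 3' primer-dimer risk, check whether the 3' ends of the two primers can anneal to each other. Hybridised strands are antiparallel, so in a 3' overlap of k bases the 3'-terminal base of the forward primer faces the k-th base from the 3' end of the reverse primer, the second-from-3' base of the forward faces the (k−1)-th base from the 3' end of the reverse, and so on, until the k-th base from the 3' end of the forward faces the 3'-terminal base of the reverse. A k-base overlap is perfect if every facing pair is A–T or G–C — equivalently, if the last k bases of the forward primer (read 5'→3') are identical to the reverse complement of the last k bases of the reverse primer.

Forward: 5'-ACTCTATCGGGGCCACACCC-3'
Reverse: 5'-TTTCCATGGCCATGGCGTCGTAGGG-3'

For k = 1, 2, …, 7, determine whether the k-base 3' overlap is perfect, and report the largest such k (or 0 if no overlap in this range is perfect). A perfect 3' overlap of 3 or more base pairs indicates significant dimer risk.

Longest perfect overlap: 3 complementary base pairs; significant dimer risk (threshold 3).

Last 7 bases (5'→3') — forward …CACACCC, reverse …CGTAGGG.
Reverse complement of the reverse primer's last 7 bases: CCCTACG; its first k bases are the reverse complement of the reverse primer's last k bases, so a perfect k-base overlap needs the forward primer's last k bases to equal them.
Comparing (forward last k vs required): k=1: C vs C ✓; k=2: CC vs CC ✓; k=3: CCC vs CCC ✓; k=4: ACCC vs CCCT ✗; k=5: CACCC vs CCCTA ✗; k=6: ACACCC vs CCCTAC ✗; k=7: CACACCC vs CCCTACG ✗.
Perfect overlaps at k = 1, 2, 3; the largest is 3.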